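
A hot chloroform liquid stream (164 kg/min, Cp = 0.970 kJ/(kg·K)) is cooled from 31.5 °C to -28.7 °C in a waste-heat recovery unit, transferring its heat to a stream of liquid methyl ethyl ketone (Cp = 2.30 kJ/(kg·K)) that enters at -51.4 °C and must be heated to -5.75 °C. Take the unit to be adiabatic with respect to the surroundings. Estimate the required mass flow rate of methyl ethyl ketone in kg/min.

Heat released by hot stream: Q = 164 × 0.970 × (31.5 − -28.7) = 9576.6 kJ/min
Energy balance on cold side (adiabatic exchanger): Q = ṁ_c·Cp_c·(T_c,out − T_c,in)
ṁ_c = 9576.6 / [2.30 × (-5.75 − -51.4)] = 91.21 kg/min

ṁ_c = 91.2 kg/min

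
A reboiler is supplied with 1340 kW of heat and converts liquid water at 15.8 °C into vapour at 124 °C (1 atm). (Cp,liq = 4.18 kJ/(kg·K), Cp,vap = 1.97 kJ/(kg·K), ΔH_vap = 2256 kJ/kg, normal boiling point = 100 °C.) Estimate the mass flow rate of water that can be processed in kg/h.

Δh = 4.18×(100−15.8) + 2256 + 1.97×(124−100) = 2655.2 kJ/kg
Q = 1340 kW = 1340 kJ/s = 4.824e+06 kJ/h
ṁ = Q/Δh = 4.824e+06 / 2655.2 = 1816.8 kg/h

ṁ = 1820 kg/h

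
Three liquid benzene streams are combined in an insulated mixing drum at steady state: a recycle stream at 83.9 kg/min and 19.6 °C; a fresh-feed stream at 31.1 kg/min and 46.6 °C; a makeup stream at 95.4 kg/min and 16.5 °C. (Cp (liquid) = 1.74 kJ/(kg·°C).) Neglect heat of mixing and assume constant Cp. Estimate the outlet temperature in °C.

Energy balance with Q = 0: Σ ṁᵢCp,ᵢ(T_out − Tᵢ) = 0
Σ ṁᵢCp,ᵢTᵢ = 83.9×1.74×19.6 + 31.1×1.74×46.6 + 95.4×1.74×16.5 = 8122
Σ ṁᵢCp,ᵢ = 83.9×1.74 + 31.1×1.74 + 95.4×1.74 = 366.1
T_out = 8122 / 366.1 = 22.185 °C

T_out = 22.2 °C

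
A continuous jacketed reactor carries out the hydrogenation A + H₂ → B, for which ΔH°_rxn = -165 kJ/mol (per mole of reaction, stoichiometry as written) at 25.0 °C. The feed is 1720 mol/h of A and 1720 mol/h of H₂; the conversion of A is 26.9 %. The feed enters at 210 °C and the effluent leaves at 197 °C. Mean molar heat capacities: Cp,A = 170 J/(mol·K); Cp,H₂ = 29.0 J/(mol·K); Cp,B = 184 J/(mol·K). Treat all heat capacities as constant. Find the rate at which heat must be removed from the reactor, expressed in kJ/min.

Q_out = 1370 kJ/min

Extent of reaction ξ = 0.269 × 1720 = 462.68 mol/h
Reaction term: ξ·ΔH°_rxn = 462.68 × -165 = -76342 kJ/h
Sensible, feed 210→25 °C: -63322 kJ/h
Outlet flows (mol/h): A 1257.3, H₂ 1257.3, B 462.68
Sensible, products 25→197 °C: 57678 kJ/h
Q = ΔH = -81986 kJ/h = -22.774 kW
Heat removed = 1366.4 kJ/min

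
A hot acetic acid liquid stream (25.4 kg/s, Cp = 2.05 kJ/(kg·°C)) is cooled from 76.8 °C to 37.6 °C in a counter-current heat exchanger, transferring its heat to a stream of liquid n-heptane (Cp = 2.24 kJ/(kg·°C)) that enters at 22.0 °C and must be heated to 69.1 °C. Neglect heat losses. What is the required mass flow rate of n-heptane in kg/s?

ṁ_c = 19.3 kg/s

Heat released by hot stream: Q = 25.4 × 2.05 × (76.8 − 37.6) = 2041.1 kJ/s
Energy balance on cold side (adiabatic exchanger): Q = ṁ_c·Cp_c·(T_c,out − T_c,in)
ṁ_c = 2041.1 / [2.24 × (69.1 − 22.0)] = 19.347 kg/s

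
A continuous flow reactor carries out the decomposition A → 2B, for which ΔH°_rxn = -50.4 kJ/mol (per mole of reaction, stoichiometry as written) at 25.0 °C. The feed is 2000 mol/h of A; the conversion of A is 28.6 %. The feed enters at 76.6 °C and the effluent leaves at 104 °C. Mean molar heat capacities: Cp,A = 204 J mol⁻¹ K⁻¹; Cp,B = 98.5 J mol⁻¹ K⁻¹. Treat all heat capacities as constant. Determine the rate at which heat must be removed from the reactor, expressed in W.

Q_out = 4990 W

Extent of reaction ξ = 0.286 × 2000 = 572 mol/h
Reaction term: ξ·ΔH°_rxn = 572 × -50.4 = -28829 kJ/h
Sensible, feed 76.6→25 °C: -21053 kJ/h
Outlet flows (mol/h): A 1428, B 1144
Sensible, products 25→104 °C: 31916 kJ/h
Q = ΔH = -17966 kJ/h = -4.9905 kW
Heat removed = 4990.5 W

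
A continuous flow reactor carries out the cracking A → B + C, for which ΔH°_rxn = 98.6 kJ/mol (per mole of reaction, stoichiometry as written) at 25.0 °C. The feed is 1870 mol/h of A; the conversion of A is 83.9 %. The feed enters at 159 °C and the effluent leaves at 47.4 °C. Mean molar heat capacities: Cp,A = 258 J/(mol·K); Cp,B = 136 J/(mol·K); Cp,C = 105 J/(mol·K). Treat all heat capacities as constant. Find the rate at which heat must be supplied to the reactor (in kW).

Q_in = 27.8 kW

Extent of reaction ξ = 0.839 × 1870 = 1568.9 mol/h
Reaction term: ξ·ΔH°_rxn = 1568.9 × 98.6 = 154700 kJ/h
Sensible, feed 159→25 °C: -64650 kJ/h
Outlet flows (mol/h): A 301.07, B 1568.9, C 1568.9
Sensible, products 25→47.4 °C: 10210 kJ/h
Q = ΔH = 100260 kJ/h = 27.849 kW
Heat supplied = 27.849 kW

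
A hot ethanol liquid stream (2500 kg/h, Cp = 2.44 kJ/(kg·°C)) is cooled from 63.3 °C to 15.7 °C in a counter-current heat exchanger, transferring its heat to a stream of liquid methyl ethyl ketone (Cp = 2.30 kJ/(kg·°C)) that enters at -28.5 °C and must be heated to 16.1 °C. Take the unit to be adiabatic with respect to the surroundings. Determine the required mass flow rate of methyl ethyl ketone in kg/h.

ṁ_c = 2830 kg/h

Heat released by hot stream: Q = 2500 × 2.44 × (63.3 − 15.7) = 290360 kJ/h
Energy balance on cold side (adiabatic exchanger): Q = ṁ_c·Cp_c·(T_c,out − T_c,in)
ṁ_c = 290360 / [2.30 × (16.1 − -28.5)] = 2830.6 kg/h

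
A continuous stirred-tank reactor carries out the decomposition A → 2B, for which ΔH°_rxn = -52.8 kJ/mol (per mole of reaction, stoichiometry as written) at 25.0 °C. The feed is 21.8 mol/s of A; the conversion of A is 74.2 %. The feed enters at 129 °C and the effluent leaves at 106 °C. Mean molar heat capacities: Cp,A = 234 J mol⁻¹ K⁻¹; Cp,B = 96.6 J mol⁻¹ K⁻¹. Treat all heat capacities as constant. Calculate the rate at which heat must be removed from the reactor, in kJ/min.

Q_out = 61500 kJ/min

Extent of reaction ξ = 0.742 × 21.8 = 16.176 mol/s
Reaction term: ξ·ΔH°_rxn = 16.176 × -52.8 = -854.07 kJ/s
Sensible, feed 129→25 °C: -530.52 kJ/s
Outlet flows (mol/s): A 5.6244, B 32.351
Sensible, products 25→106 °C: 359.74 kJ/s
Q = ΔH = -1024.9 kJ/s = -1024.9 kW
Heat removed = 61491 kJ/min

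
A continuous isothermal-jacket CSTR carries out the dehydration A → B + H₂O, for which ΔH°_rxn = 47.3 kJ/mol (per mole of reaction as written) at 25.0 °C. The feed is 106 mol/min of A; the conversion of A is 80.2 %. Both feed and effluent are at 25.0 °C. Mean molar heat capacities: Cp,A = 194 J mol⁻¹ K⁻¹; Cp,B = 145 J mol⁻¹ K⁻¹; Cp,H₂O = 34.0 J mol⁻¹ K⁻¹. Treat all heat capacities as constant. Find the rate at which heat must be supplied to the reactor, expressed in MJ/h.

Extent of reaction ξ = 0.802 × 106 = 85.012 mol/min
Reaction term: ξ·ΔH°_rxn = 85.012 × 47.3 = 4021.1 kJ/min
Q = ΔH = 4021.1 kJ/min = 67.018 kW
Heat supplied = 241.26 MJ/h

Q_in = 241 MJ/h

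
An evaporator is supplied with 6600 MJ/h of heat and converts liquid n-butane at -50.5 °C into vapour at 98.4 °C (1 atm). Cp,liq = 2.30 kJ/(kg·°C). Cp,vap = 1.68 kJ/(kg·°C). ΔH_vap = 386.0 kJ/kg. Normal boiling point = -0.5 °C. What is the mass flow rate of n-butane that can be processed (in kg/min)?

Δh = 2.30×(-0.5−-50.5) + 386.0 + 1.68×(98.4−-0.5) = 667.15 kJ/kg
Q = 6600 MJ/h = 1833.3 kJ/s = 110000 kJ/min
ṁ = Q/Δh = 110000 / 667.15 = 164.88 kg/min

ṁ = 165 kg/min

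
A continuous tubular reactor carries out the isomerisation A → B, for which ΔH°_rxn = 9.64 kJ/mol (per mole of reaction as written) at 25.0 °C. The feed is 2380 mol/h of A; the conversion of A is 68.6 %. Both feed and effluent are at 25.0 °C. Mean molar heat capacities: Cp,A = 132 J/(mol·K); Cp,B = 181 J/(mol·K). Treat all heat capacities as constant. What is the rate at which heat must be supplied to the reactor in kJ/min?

Q_in = 262 kJ/min

Extent of reaction ξ = 0.686 × 2380 = 1632.7 mol/h
Reaction term: ξ·ΔH°_rxn = 1632.7 × 9.64 = 15739 kJ/h
Q = ΔH = 15739 kJ/h = 4.372 kW
Heat supplied = 262.32 kJ/min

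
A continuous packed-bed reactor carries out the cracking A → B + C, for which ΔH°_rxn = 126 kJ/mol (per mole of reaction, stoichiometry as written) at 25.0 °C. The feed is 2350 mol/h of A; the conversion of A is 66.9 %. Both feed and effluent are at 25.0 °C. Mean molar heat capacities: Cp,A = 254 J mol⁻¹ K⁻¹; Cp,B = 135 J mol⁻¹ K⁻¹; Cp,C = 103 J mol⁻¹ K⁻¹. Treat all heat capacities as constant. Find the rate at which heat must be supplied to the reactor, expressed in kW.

Q_in = 55.0 kW

Extent of reaction ξ = 0.669 × 2350 = 1572.2 mol/h
Reaction term: ξ·ΔH°_rxn = 1572.2 × 126 = 198090 kJ/h
Q = ΔH = 198090 kJ/h = 55.025 kW
Heat supplied = 55.025 kW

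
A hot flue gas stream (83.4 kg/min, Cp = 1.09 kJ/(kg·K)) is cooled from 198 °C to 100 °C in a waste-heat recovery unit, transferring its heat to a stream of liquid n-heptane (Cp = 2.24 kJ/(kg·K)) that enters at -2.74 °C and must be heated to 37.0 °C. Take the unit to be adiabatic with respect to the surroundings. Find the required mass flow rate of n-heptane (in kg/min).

Heat released by hot stream: Q = 83.4 × 1.09 × (198 − 100) = 8908.8 kJ/min
Energy balance on cold side (adiabatic exchanger): Q = ṁ_c·Cp_c·(T_c,out − T_c,in)
ṁ_c = 8908.8 / [2.24 × (37.0 − -2.74)] = 100.08 kg/min

ṁ_c = 100 kg/min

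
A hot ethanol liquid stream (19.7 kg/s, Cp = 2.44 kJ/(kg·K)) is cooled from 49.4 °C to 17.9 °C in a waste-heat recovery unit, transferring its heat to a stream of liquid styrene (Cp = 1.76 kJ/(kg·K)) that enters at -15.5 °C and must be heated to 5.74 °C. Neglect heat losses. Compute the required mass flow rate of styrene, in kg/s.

Heat released by hot stream: Q = 19.7 × 2.44 × (49.4 − 17.9) = 1514.1 kJ/s
Energy balance on cold side (adiabatic exchanger): Q = ṁ_c·Cp_c·(T_c,out − T_c,in)
ṁ_c = 1514.1 / [1.76 × (5.74 − -15.5)] = 40.504 kg/s

ṁ_c = 40.5 kg/s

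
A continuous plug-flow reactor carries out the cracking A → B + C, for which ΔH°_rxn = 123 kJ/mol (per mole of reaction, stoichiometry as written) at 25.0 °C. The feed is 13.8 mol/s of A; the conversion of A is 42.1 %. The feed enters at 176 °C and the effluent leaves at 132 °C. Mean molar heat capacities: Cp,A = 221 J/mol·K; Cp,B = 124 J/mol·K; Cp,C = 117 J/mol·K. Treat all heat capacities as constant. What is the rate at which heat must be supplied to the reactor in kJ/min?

Extent of reaction ξ = 0.421 × 13.8 = 5.8098 mol/s
Reaction term: ξ·ΔH°_rxn = 5.8098 × 123 = 714.61 kJ/s
Sensible, feed 176→25 °C: -460.52 kJ/s
Outlet flows (mol/s): A 7.9902, B 5.8098, C 5.8098
Sensible, products 25→132 °C: 338.76 kJ/s
Q = ΔH = 592.85 kJ/s = 592.85 kW
Heat supplied = 35571 kJ/min

Q_in = 35600 kJ/min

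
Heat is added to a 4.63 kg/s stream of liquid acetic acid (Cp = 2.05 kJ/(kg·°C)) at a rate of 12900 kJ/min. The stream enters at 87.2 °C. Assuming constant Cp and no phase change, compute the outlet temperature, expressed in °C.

Q = 12900 kJ/min = 215 kJ/s
ΔT = Q/(ṁ·Cp) = 215/(4.63×2.05) = 22.652 K
T_out = 87.2 + 22.652 = 109.85 °C

T_out = 110 °C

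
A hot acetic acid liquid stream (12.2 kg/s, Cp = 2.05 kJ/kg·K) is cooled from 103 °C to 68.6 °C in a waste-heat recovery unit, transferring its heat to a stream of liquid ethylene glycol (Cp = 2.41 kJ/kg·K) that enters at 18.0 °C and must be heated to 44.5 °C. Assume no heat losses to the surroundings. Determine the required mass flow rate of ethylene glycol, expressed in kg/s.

ṁ_c = 13.5 kg/s

Heat released by hot stream: Q = 12.2 × 2.05 × (103 − 68.6) = 860.34 kJ/s
Energy balance on cold side (adiabatic exchanger): Q = ṁ_c·Cp_c·(T_c,out − T_c,in)
ṁ_c = 860.34 / [2.41 × (44.5 − 18.0)] = 13.471 kg/s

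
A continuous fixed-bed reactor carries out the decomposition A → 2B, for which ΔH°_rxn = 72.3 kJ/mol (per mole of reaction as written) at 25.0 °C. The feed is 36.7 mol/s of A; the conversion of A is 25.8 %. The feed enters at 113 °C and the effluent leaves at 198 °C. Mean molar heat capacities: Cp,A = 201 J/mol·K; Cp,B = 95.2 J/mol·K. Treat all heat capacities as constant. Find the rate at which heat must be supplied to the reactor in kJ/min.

Q_in = 77700 kJ/min

Extent of reaction ξ = 0.258 × 36.7 = 9.4686 mol/s
Reaction term: ξ·ΔH°_rxn = 9.4686 × 72.3 = 684.58 kJ/s
Sensible, feed 113→25 °C: -649.15 kJ/s
Outlet flows (mol/s): A 27.231, B 18.937
Sensible, products 25→198 °C: 1258.8 kJ/s
Q = ΔH = 1294.2 kJ/s = 1294.2 kW
Heat supplied = 77654 kJ/min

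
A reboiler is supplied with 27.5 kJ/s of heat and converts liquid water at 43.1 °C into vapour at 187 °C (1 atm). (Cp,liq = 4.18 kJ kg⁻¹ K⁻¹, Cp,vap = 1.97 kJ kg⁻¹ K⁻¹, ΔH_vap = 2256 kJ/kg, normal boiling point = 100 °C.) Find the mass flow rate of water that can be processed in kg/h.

ṁ = 37.1 kg/h

Δh = 4.18×(100−43.1) + 2256 + 1.97×(187−100) = 2665.2 kJ/kg
Q = 27.5 kJ/s = 27.5 kJ/s = 99000 kJ/h
ṁ = Q/Δh = 99000 / 2665.2 = 37.145 kg/h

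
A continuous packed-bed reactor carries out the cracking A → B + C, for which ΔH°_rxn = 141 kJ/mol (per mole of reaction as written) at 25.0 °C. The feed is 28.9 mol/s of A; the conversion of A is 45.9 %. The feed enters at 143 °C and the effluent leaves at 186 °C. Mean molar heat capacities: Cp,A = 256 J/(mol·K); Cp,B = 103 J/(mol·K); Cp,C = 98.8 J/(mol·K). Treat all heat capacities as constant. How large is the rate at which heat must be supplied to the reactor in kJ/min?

Extent of reaction ξ = 0.459 × 28.9 = 13.265 mol/s
Reaction term: ξ·ΔH°_rxn = 13.265 × 141 = 1870.4 kJ/s
Sensible, feed 143→25 °C: -873.01 kJ/s
Outlet flows (mol/s): A 15.635, B 13.265, C 13.265
Sensible, products 25→186 °C: 1075.4 kJ/s
Q = ΔH = 2072.8 kJ/s = 2072.8 kW
Heat supplied = 124370 kJ/min

Q_in = 124000 kJ/min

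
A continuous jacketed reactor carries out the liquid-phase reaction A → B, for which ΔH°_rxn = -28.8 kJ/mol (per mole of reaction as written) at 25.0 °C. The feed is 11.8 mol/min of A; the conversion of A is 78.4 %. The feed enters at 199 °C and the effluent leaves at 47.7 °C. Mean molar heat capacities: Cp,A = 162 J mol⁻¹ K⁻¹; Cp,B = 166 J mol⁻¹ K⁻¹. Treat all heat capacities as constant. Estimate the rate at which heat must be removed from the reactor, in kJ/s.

Q_out = 9.25 kJ/s

Extent of reaction ξ = 0.784 × 11.8 = 9.2512 mol/min
Reaction term: ξ·ΔH°_rxn = 9.2512 × -28.8 = -266.43 kJ/min
Sensible, feed 199→25 °C: -332.62 kJ/min
Outlet flows (mol/min): A 2.5488, B 9.2512
Sensible, products 25→47.7 °C: 44.233 kJ/min
Q = ΔH = -554.82 kJ/min = -9.247 kW
Heat removed = 9.247 kJ/s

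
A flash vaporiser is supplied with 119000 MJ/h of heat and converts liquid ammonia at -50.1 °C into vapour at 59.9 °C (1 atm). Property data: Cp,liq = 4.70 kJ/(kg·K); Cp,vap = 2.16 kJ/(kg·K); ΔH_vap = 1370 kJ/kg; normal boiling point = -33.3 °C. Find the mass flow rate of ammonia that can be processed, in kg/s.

Δh = 4.70×(-33.3−-50.1) + 1370 + 2.16×(59.9−-33.3) = 1650.3 kJ/kg
Q = 119000 MJ/h = 33056 kJ/s = 33056 kJ/s
ṁ = Q/Δh = 33056 / 1650.3 = 20.03 kg/s

ṁ = 20.0 kg/s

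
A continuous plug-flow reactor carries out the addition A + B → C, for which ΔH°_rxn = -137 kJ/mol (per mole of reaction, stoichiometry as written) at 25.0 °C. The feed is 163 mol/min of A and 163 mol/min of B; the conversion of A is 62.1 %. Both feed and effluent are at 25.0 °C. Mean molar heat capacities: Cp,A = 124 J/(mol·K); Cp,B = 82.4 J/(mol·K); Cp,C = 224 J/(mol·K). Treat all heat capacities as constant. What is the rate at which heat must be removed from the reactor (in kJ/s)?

Q_out = 231 kJ/s

Extent of reaction ξ = 0.621 × 163 = 101.22 mol/min
Reaction term: ξ·ΔH°_rxn = 101.22 × -137 = -13868 kJ/min
Q = ΔH = -13868 kJ/min = -231.13 kW
Heat removed = 231.13 kJ/s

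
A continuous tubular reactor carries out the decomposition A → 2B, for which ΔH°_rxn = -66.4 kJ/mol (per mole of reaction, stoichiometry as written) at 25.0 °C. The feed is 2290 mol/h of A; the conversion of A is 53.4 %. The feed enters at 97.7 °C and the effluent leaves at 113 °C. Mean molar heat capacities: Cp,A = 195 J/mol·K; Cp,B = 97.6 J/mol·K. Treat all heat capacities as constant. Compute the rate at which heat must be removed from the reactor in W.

Extent of reaction ξ = 0.534 × 2290 = 1222.9 mol/h
Reaction term: ξ·ΔH°_rxn = 1222.9 × -66.4 = -81198 kJ/h
Sensible, feed 97.7→25 °C: -32464 kJ/h
Outlet flows (mol/h): A 1067.1, B 2445.7
Sensible, products 25→113 °C: 39318 kJ/h
Q = ΔH = -74344 kJ/h = -20.651 kW
Heat removed = 20651 W

Q_out = 20700 W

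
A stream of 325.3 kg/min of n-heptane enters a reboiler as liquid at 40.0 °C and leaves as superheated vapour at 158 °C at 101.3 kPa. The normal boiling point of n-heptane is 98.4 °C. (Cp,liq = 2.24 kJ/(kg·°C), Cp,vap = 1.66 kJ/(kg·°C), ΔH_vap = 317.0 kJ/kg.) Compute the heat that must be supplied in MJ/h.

liquid 40.0→98.4 °C: 130.82 kJ/kg
vaporisation at 98.4 °C: 317 kJ/kg
vapour 98.4→158 °C: 98.936 kJ/kg
Δh = 130.82 + 317 + 98.936 = 546.75 kJ/kg
Q = ṁ·Δh = 325.3 kg/min × 546.75 kJ/kg = 177860 kJ/min
|Q| = 2964.3 kW = 10672 MJ/h

Q = 10700 MJ/h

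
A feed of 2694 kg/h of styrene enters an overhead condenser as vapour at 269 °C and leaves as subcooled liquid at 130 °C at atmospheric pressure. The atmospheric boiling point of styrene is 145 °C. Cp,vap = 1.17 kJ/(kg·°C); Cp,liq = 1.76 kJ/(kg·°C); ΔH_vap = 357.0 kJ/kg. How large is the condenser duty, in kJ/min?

vapour 269→145 °C: -145.08 kJ/kg
condensation at 145 °C: -357 kJ/kg
liquid 145→130 °C: -26.4 kJ/kg
Δh = -145.08 + -357 + -26.4 = -528.48 kJ/kg
Q = ṁ·Δh = 2694 kg/h × -528.48 kJ/kg = -1.4237e+06 kJ/h
|Q| = 395.48 kW = 23729 kJ/min

Q_c = 23700 kJ/min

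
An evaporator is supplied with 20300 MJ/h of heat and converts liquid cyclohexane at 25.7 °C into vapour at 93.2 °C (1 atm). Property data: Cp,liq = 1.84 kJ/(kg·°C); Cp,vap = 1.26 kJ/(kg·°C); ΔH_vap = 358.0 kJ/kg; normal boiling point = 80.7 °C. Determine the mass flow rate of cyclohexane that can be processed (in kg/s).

Δh = 1.84×(80.7−25.7) + 358.0 + 1.26×(93.2−80.7) = 474.95 kJ/kg
Q = 20300 MJ/h = 5638.9 kJ/s = 5638.9 kJ/s
ṁ = Q/Δh = 5638.9 / 474.95 = 11.873 kg/s

ṁ = 11.9 kg/s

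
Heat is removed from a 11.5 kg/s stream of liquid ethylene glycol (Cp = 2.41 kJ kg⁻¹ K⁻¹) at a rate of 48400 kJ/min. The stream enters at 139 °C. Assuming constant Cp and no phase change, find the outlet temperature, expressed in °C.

T_out = 110 °C

Q = 48400 kJ/min = 806.67 kJ/s
ΔT = Q/(ṁ·Cp) = 806.67/(11.5×2.41) = 29.106 K
T_out = 139 − 29.106 = 109.89 °C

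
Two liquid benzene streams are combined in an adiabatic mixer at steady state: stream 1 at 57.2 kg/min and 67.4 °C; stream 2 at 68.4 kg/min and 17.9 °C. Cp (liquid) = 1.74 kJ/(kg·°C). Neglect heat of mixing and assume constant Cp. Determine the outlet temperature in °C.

Adiabatic, steady state ⇒ Σ ṁᵢCp,ᵢ(T_out − Tᵢ) = 0
Σ ṁᵢCp,ᵢTᵢ = 57.2×1.74×67.4 + 68.4×1.74×17.9 = 8838.6
Σ ṁᵢCp,ᵢ = 57.2×1.74 + 68.4×1.74 = 218.54
T_out = 8838.6 / 218.54 = 40.443 °C

T_out = 40.4 °C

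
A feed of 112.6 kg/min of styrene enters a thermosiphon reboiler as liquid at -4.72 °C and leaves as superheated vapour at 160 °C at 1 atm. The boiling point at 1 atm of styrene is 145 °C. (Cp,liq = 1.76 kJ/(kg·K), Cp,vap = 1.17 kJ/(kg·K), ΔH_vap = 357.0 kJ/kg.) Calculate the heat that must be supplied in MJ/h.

liquid -4.72→145 °C: 263.51 kJ/kg
vaporisation at 145 °C: 357 kJ/kg
vapour 145→160 °C: 17.55 kJ/kg
Δh = 263.51 + 357 + 17.55 = 638.06 kJ/kg
Q = ṁ·Δh = 112.6 kg/min × 638.06 kJ/kg = 71845 kJ/min
|Q| = 1197.4 kW = 4310.7 MJ/h

Q = 4310 MJ/h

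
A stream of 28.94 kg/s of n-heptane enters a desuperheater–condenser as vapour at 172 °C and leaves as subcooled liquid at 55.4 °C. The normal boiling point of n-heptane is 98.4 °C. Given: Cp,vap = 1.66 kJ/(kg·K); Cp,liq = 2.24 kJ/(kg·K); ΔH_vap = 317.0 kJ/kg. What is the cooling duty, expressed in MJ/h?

vapour 172→98.4 °C: -122.18 kJ/kg
condensation at 98.4 °C: -317 kJ/kg
liquid 98.4→55.4 °C: -96.32 kJ/kg
Δh = -122.18 + -317 + -96.32 = -535.5 kJ/kg
Q = ṁ·Δh = 28.94 kg/s × -535.5 kJ/kg = -15497 kJ/s
|Q| = 15497 kW = 55790 MJ/h

Q_c = 55800 MJ/h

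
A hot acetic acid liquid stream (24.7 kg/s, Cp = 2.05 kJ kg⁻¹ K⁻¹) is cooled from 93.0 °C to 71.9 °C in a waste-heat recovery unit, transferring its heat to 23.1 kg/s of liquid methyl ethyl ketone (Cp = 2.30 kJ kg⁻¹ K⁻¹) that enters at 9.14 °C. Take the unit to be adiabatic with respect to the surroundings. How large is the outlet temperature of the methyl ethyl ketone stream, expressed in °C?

T_c,out = 29.2 °C

Heat released by hot stream: Q = 24.7 × 2.05 × (93.0 − 71.9) = 1068.4 kJ/s
Energy balance on cold side (adiabatic exchanger): Q = ṁ_c·Cp_c·(T_c,out − T_c,in)
T_c,out = 9.14 + 1068.4/(23.1 × 2.30) = 29.249 °C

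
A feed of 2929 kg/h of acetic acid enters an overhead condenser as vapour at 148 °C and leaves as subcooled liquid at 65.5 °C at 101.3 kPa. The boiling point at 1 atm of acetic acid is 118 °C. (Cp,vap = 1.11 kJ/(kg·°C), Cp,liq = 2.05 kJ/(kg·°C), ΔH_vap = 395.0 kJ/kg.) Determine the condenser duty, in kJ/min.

Q_c = 26200 kJ/min

vapour 148→118 °C: -33.3 kJ/kg
condensation at 118 °C: -395 kJ/kg
liquid 118→65.5 °C: -107.62 kJ/kg
Δh = -33.3 + -395 + -107.62 = -535.92 kJ/kg
Q = ṁ·Δh = 2929 kg/h × -535.92 kJ/kg = -1.5697e+06 kJ/h
|Q| = 436.03 kW = 26162 kJ/min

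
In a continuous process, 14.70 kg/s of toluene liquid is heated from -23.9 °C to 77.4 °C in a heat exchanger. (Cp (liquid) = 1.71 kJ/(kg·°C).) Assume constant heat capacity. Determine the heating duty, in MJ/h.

Q = 9170 MJ/h

Q = ṁ·Cp·ΔT = 14.70 × 1.71 × (77.4 − -23.9) = 2546.4 kJ/s
Heating duty = 9167 MJ/h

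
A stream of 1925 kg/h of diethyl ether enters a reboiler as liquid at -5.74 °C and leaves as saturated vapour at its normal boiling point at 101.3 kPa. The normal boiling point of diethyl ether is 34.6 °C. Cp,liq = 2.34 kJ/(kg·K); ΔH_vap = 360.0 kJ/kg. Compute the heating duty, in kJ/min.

Q = 14600 kJ/min

liquid -5.74→34.6 °C: 94.396 kJ/kg
vaporisation at 34.6 °C: 360 kJ/kg
Δh = 94.396 + 360 = 454.4 kJ/kg
Q = ṁ·Δh = 1925 kg/h × 454.4 kJ/kg = 874710 kJ/h
|Q| = 242.98 kW = 14579 kJ/min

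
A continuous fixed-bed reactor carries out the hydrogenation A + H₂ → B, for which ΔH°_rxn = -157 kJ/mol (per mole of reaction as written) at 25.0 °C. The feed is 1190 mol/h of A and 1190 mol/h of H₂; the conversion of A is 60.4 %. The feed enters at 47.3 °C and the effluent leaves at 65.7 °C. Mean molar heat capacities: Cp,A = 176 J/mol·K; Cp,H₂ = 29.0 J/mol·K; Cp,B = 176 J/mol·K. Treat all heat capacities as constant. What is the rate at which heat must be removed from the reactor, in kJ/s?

Q_out = 30.3 kJ/s

Extent of reaction ξ = 0.604 × 1190 = 718.76 mol/h
Reaction term: ξ·ΔH°_rxn = 718.76 × -157 = -112850 kJ/h
Sensible, feed 47.3→25 °C: -5440.1 kJ/h
Outlet flows (mol/h): A 471.24, H₂ 471.24, B 718.76
Sensible, products 25→65.7 °C: 9080.4 kJ/h
Q = ΔH = -109200 kJ/h = -30.335 kW
Heat removed = 30.335 kJ/s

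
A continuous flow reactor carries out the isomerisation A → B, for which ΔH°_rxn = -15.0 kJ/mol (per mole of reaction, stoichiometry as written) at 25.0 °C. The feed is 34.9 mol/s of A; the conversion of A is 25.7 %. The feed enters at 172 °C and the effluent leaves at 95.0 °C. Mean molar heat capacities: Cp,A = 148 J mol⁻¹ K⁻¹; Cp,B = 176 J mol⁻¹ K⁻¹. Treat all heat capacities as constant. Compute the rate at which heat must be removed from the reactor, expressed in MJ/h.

Q_out = 1850 MJ/h

Extent of reaction ξ = 0.257 × 34.9 = 8.9693 mol/s
Reaction term: ξ·ΔH°_rxn = 8.9693 × -15.0 = -134.54 kJ/s
Sensible, feed 172→25 °C: -759.28 kJ/s
Outlet flows (mol/s): A 25.931, B 8.9693
Sensible, products 25→95.0 °C: 379.14 kJ/s
Q = ΔH = -514.68 kJ/s = -514.68 kW
Heat removed = 1852.8 MJ/h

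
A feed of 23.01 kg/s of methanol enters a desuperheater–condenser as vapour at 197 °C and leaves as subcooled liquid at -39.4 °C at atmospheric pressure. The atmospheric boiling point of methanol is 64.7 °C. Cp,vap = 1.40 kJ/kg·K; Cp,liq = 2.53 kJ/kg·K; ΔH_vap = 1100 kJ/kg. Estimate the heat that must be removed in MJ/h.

vapour 197→64.7 °C: -185.22 kJ/kg
condensation at 64.7 °C: -1100 kJ/kg
liquid 64.7→-39.4 °C: -263.37 kJ/kg
Δh = -185.22 + -1100 + -263.37 = -1548.6 kJ/kg
Q = ṁ·Δh = 23.01 kg/s × -1548.6 kJ/kg = -35633 kJ/s
|Q| = 35633 kW = 128280 MJ/h

Q_c = 128000 MJ/h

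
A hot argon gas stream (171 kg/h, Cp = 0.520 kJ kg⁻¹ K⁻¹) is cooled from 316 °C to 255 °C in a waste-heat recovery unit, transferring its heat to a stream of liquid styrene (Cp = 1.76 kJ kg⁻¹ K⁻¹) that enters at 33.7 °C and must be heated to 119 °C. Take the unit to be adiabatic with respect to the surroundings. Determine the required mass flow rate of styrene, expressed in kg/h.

Heat released by hot stream: Q = 171 × 0.520 × (316 − 255) = 5424.1 kJ/h
Energy balance on cold side (adiabatic exchanger): Q = ṁ_c·Cp_c·(T_c,out − T_c,in)
ṁ_c = 5424.1 / [1.76 × (119 − 33.7)] = 36.13 kg/h

ṁ_c = 36.1 kg/h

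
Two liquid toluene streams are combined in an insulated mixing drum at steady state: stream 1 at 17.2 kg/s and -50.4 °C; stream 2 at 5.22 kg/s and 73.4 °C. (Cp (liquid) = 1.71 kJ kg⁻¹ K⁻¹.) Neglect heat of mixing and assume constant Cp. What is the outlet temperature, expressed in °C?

No heat crosses the boundary, so H_out = H_in.
Σ ṁᵢCp,ᵢTᵢ = 17.2×1.71×-50.4 + 5.22×1.71×73.4 = -827.18
Σ ṁᵢCp,ᵢ = 17.2×1.71 + 5.22×1.71 = 38.338
T_out = -827.18 / 38.338 = -21.576 °C

T_out = -21.6 °C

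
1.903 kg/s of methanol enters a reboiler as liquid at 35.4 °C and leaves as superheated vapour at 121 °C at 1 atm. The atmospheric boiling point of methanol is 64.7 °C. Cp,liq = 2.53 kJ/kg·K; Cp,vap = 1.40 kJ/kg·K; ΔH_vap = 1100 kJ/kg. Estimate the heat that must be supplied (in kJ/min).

liquid 35.4→64.7 °C: 74.129 kJ/kg
vaporisation at 64.7 °C: 1100 kJ/kg
vapour 64.7→121 °C: 78.82 kJ/kg
Δh = 74.129 + 1100 + 78.82 = 1252.9 kJ/kg
Q = ṁ·Δh = 1.903 kg/s × 1252.9 kJ/kg = 2384.4 kJ/s
|Q| = 2384.4 kW = 143060 kJ/min

Q = 143000 kJ/min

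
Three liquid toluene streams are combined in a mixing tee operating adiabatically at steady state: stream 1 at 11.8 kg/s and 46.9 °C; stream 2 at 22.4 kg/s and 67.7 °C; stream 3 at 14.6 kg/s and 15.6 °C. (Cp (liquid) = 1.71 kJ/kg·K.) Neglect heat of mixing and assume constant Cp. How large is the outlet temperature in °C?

Energy balance with Q = 0: Σ ṁᵢCp,ᵢ(T_out − Tᵢ) = 0
T_out = Σ ṁᵢCp,ᵢTᵢ / Σ ṁᵢCp,ᵢ
      = 3929 / 83.448 = 47.083 °C

T_out = 47.1 °C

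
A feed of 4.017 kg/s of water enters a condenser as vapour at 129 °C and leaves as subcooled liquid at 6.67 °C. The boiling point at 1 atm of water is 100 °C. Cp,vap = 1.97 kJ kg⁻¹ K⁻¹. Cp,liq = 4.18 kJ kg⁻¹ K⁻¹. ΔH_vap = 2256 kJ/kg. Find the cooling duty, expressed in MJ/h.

vapour 129→100 °C: -57.13 kJ/kg
condensation at 100 °C: -2256 kJ/kg
liquid 100→6.67 °C: -390.12 kJ/kg
Δh = -57.13 + -2256 + -390.12 = -2703.2 kJ/kg
Q = ṁ·Δh = 4.017 kg/s × -2703.2 kJ/kg = -10859 kJ/s
|Q| = 10859 kW = 39092 MJ/h

Q_c = 39100 MJ/h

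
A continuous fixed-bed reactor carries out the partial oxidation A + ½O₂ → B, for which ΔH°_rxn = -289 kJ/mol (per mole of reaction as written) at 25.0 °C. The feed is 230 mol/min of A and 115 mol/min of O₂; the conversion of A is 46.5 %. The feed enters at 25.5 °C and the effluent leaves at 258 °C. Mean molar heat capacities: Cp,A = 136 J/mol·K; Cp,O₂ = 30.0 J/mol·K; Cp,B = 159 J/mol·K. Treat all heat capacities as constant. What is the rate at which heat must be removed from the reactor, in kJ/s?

Q_out = 377 kJ/s

Extent of reaction ξ = 0.465 × 230 = 106.95 mol/min
Reaction term: ξ·ΔH°_rxn = 106.95 × -289 = -30909 kJ/min
Sensible, feed 25.5→25 °C: -17.365 kJ/min
Outlet flows (mol/min): A 123.05, O₂ 61.525, B 106.95
Sensible, products 25→258 °C: 8291.4 kJ/min
Q = ΔH = -22634 kJ/min = -377.24 kW
Heat removed = 377.24 kJ/s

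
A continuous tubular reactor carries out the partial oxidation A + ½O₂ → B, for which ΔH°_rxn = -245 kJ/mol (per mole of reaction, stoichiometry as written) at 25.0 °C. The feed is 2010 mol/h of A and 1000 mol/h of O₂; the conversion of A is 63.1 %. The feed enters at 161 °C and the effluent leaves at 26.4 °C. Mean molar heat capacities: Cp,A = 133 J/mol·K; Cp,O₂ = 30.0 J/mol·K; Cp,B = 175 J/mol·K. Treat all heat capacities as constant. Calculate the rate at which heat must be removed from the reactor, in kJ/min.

Extent of reaction ξ = 0.631 × 2010 = 1268.3 mol/h
Reaction term: ξ·ΔH°_rxn = 1268.3 × -245 = -310740 kJ/h
Sensible, feed 161→25 °C: -40437 kJ/h
Outlet flows (mol/h): A 741.69, O₂ 365.85, B 1268.3
Sensible, products 25→26.4 °C: 464.2 kJ/h
Q = ΔH = -350710 kJ/h = -97.419 kW
Heat removed = 5845.1 kJ/min

Q_out = 5850 kJ/min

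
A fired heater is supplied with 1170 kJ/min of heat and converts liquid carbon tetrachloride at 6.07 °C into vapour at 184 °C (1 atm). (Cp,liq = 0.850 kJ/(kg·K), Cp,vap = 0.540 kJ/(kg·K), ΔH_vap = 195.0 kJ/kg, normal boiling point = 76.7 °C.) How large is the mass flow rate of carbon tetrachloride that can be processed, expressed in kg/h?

ṁ = 224 kg/h

Δh = 0.850×(76.7−6.07) + 195.0 + 0.540×(184−76.7) = 312.98 kJ/kg
Q = 1170 kJ/min = 19.5 kJ/s = 70200 kJ/h
ṁ = Q/Δh = 70200 / 312.98 = 224.3 kg/h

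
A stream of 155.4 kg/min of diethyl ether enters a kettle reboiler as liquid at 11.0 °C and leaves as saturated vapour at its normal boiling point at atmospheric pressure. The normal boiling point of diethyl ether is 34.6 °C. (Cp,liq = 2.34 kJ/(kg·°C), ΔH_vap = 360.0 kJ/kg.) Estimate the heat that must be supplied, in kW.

Q = 1080 kW

liquid 11.0→34.6 °C: 55.224 kJ/kg
vaporisation at 34.6 °C: 360 kJ/kg
Δh = 55.224 + 360 = 415.22 kJ/kg
Q = ṁ·Δh = 155.4 kg/min × 415.22 kJ/kg = 64526 kJ/min
|Q| = 1075.4 kW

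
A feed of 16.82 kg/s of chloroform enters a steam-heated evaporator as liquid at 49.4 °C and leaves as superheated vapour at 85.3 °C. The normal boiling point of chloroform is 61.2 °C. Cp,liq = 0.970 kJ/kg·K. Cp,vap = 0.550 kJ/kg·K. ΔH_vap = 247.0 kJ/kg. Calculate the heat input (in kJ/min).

liquid 49.4→61.2 °C: 11.446 kJ/kg
vaporisation at 61.2 °C: 247 kJ/kg
vapour 61.2→85.3 °C: 13.255 kJ/kg
Δh = 11.446 + 247 + 13.255 = 271.7 kJ/kg
Q = ṁ·Δh = 16.82 kg/s × 271.7 kJ/kg = 4570 kJ/s
|Q| = 4570 kW = 274200 kJ/min

Q = 274000 kJ/min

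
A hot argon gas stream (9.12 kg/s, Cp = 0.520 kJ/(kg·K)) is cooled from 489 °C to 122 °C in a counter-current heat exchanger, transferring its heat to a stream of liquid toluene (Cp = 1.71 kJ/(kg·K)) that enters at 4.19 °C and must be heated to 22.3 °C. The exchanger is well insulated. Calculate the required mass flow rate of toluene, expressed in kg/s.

Heat released by hot stream: Q = 9.12 × 0.520 × (489 − 122) = 1740.5 kJ/s
Energy balance on cold side (adiabatic exchanger): Q = ṁ_c·Cp_c·(T_c,out − T_c,in)
ṁ_c = 1740.5 / [1.71 × (22.3 − 4.19)] = 56.202 kg/s

ṁ_c = 56.2 kg/s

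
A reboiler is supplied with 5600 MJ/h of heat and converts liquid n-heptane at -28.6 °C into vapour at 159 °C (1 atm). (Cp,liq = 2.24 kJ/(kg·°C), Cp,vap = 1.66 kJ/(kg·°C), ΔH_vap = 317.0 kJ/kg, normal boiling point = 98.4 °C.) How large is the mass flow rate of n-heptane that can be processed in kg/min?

Δh = 2.24×(98.4−-28.6) + 317.0 + 1.66×(159−98.4) = 702.08 kJ/kg
Q = 5600 MJ/h = 1555.6 kJ/s = 93333 kJ/min
ṁ = Q/Δh = 93333 / 702.08 = 132.94 kg/min

ṁ = 133 kg/min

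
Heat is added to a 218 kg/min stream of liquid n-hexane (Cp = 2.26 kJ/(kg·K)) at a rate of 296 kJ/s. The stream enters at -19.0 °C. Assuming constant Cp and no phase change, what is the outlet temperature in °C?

T_out = 17.0 °C

Q = 296 kJ/s = 17760 kJ/min
ΔT = Q/(ṁ·Cp) = 17760/(218×2.26) = 36.048 K
T_out = -19.0 + 36.048 = 17.048 °C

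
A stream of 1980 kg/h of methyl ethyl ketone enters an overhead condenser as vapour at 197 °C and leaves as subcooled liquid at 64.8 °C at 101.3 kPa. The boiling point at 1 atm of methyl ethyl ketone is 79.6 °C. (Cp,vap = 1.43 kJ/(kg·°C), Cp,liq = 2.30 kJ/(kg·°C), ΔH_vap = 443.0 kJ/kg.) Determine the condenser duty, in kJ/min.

Q_c = 21300 kJ/min

vapour 197→79.6 °C: -167.88 kJ/kg
condensation at 79.6 °C: -443 kJ/kg
liquid 79.6→64.8 °C: -34.04 kJ/kg
Δh = -167.88 + -443 + -34.04 = -644.92 kJ/kg
Q = ṁ·Δh = 1980 kg/h × -644.92 kJ/kg = -1.2769e+06 kJ/h
|Q| = 354.71 kW = 21282 kJ/min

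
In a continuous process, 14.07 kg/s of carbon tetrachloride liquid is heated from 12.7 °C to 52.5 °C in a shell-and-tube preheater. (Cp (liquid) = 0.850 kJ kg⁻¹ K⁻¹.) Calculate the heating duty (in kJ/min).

Q = ṁ·Cp·ΔT = 14.07 × 0.850 × (52.5 − 12.7) = 475.99 kJ/s
Heating duty = 28559 kJ/min

Q = 28600 kJ/min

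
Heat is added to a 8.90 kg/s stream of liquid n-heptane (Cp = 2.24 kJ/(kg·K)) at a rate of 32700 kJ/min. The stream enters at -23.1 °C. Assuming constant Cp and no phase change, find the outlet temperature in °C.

Q = 32700 kJ/min = 545 kJ/s
ΔT = Q/(ṁ·Cp) = 545/(8.90×2.24) = 27.337 K
T_out = -23.1 + 27.337 = 4.2375 °C

T_out = 4.24 °C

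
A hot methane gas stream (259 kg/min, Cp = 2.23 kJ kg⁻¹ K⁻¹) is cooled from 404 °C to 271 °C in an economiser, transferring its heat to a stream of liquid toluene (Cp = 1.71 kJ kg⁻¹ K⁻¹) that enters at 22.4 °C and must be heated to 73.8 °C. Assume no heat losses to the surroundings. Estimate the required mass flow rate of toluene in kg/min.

ṁ_c = 874 kg/min

Heat released by hot stream: Q = 259 × 2.23 × (404 − 271) = 76817 kJ/min
Energy balance on cold side (adiabatic exchanger): Q = ṁ_c·Cp_c·(T_c,out − T_c,in)
ṁ_c = 76817 / [1.71 × (73.8 − 22.4)] = 873.97 kg/min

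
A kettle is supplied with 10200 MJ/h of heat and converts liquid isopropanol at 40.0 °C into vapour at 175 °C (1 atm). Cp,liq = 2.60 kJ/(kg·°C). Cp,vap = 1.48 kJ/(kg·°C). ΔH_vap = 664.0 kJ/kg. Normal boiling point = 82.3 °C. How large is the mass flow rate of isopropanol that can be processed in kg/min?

Δh = 2.60×(82.3−40.0) + 664.0 + 1.48×(175−82.3) = 911.18 kJ/kg
Q = 10200 MJ/h = 2833.3 kJ/s = 170000 kJ/min
ṁ = Q/Δh = 170000 / 911.18 = 186.57 kg/min

ṁ = 187 kg/min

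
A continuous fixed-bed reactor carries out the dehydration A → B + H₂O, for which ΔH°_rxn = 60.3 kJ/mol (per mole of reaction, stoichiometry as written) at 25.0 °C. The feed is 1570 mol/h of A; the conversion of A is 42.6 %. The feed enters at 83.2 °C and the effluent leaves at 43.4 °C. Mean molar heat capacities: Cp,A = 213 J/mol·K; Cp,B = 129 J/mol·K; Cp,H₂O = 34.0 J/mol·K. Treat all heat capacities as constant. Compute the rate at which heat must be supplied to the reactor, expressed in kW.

Q_in = 7.33 kW

Extent of reaction ξ = 0.426 × 1570 = 668.82 mol/h
Reaction term: ξ·ΔH°_rxn = 668.82 × 60.3 = 40330 kJ/h
Sensible, feed 83.2→25 °C: -19463 kJ/h
Outlet flows (mol/h): A 901.18, B 668.82, H₂O 668.82
Sensible, products 25→43.4 °C: 5537.8 kJ/h
Q = ΔH = 26405 kJ/h = 7.3347 kW
Heat supplied = 7.3347 kW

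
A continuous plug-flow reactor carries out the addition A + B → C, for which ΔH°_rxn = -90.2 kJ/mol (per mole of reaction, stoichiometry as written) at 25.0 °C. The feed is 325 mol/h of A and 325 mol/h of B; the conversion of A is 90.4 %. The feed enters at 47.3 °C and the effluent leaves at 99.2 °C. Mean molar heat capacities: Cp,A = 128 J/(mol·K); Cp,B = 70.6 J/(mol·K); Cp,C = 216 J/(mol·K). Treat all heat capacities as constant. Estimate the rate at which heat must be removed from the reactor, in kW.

Q_out = 6.33 kW

Extent of reaction ξ = 0.904 × 325 = 293.8 mol/h
Reaction term: ξ·ΔH°_rxn = 293.8 × -90.2 = -26501 kJ/h
Sensible, feed 47.3→25 °C: -1439.4 kJ/h
Outlet flows (mol/h): A 31.2, B 31.2, C 293.8
Sensible, products 25→99.2 °C: 5168.6 kJ/h
Q = ΔH = -22772 kJ/h = -6.3254 kW
Heat removed = 6.3254 kW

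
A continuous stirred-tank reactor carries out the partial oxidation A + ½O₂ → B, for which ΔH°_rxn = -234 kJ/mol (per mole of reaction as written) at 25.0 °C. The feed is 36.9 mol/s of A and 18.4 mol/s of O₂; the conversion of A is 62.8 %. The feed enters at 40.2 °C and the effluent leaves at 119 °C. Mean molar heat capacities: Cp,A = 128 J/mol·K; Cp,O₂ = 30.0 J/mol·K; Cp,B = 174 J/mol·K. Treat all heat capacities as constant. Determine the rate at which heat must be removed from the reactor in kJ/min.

Q_out = 296000 kJ/min

Extent of reaction ξ = 0.628 × 36.9 = 23.173 mol/s
Reaction term: ξ·ΔH°_rxn = 23.173 × -234 = -5422.5 kJ/s
Sensible, feed 40.2→25 °C: -80.183 kJ/s
Outlet flows (mol/s): A 13.727, O₂ 6.8134, B 23.173
Sensible, products 25→119 °C: 563.4 kJ/s
Q = ΔH = -4939.3 kJ/s = -4939.3 kW
Heat removed = 296360 kJ/min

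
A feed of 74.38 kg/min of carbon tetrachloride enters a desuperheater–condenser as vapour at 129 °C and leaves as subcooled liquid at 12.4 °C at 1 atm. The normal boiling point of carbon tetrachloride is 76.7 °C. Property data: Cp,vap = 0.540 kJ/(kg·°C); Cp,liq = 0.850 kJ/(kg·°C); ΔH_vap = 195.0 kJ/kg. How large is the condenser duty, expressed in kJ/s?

vapour 129→76.7 °C: -28.242 kJ/kg
condensation at 76.7 °C: -195 kJ/kg
liquid 76.7→12.4 °C: -54.655 kJ/kg
Δh = -28.242 + -195 + -54.655 = -277.9 kJ/kg
Q = ṁ·Δh = 74.38 kg/min × -277.9 kJ/kg = -20670 kJ/min
|Q| = 344.5 kW

Q_c = 344 kJ/s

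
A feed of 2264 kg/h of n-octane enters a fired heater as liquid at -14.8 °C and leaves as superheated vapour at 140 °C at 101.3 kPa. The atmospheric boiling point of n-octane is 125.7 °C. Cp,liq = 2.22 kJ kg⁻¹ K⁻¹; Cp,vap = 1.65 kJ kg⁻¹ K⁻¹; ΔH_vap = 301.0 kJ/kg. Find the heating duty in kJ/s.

Q = 400 kJ/s

liquid -14.8→125.7 °C: 311.91 kJ/kg
vaporisation at 125.7 °C: 301 kJ/kg
vapour 125.7→140 °C: 23.595 kJ/kg
Δh = 311.91 + 301 + 23.595 = 636.5 kJ/kg
Q = ṁ·Δh = 2264 kg/h × 636.5 kJ/kg = 1.441e+06 kJ/h
|Q| = 400.29 kW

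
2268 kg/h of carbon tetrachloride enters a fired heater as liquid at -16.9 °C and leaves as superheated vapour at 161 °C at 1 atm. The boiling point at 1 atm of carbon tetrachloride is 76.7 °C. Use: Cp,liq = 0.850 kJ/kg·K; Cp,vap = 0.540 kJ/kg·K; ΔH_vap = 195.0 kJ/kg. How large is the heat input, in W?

liquid -16.9→76.7 °C: 79.56 kJ/kg
vaporisation at 76.7 °C: 195 kJ/kg
vapour 76.7→161 °C: 45.522 kJ/kg
Δh = 79.56 + 195 + 45.522 = 320.08 kJ/kg
Q = ṁ·Δh = 2268 kg/h × 320.08 kJ/kg = 725950 kJ/h
|Q| = 201.65 kW = 201650 W

Q = 202000 W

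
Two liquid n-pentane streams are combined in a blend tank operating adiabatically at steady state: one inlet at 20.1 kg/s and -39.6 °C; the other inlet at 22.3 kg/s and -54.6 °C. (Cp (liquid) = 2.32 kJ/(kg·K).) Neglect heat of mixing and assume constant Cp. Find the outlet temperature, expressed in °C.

T_out = -47.5 °C

Energy balance with Q = 0: Σ ṁᵢCp,ᵢ(T_out − Tᵢ) = 0
Σ ṁᵢCp,ᵢTᵢ = 20.1×2.32×-39.6 + 22.3×2.32×-54.6 = -4671.4
Σ ṁᵢCp,ᵢ = 20.1×2.32 + 22.3×2.32 = 98.368
T_out = -4671.4 / 98.368 = -47.489 °C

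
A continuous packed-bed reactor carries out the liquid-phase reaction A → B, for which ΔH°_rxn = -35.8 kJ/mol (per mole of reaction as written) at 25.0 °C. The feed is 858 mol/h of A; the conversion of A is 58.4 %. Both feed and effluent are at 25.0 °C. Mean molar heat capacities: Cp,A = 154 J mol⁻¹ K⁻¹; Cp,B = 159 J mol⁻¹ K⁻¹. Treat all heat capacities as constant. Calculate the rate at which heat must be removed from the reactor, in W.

Q_out = 4980 W

Extent of reaction ξ = 0.584 × 858 = 501.07 mol/h
Reaction term: ξ·ΔH°_rxn = 501.07 × -35.8 = -17938 kJ/h
Q = ΔH = -17938 kJ/h = -4.9829 kW
Heat removed = 4982.9 W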